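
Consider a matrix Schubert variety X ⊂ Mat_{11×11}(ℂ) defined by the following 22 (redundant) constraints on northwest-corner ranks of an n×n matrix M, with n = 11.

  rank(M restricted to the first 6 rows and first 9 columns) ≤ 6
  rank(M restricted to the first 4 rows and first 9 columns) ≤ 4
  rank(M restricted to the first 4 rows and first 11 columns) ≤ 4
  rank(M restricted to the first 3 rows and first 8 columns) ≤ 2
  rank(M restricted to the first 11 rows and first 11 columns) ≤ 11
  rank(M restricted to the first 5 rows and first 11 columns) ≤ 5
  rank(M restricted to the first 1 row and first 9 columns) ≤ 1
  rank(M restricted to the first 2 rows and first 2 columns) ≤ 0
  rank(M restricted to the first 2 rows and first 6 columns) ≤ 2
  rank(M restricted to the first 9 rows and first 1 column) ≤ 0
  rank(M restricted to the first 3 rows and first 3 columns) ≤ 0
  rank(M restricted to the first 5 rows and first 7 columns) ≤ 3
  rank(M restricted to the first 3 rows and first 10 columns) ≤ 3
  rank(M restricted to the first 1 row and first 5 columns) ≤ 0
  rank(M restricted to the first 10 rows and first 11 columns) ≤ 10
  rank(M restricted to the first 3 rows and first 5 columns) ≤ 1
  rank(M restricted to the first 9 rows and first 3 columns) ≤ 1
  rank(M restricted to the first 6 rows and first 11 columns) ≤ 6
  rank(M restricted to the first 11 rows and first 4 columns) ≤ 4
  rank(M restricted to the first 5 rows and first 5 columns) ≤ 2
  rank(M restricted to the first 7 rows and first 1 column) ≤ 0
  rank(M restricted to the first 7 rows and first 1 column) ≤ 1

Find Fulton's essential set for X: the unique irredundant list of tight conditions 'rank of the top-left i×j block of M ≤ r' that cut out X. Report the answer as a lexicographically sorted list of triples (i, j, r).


Propagating the 22 rank bounds to every northwest block:

  0  0  0  0  0  1  1  1  1  1  1
  0  0  0  1  1  2  2  2  2  2  2
  0  0  0  1  1  2  2  2  3  3  3
  0  1  1  2  2  3  3  3  4  4  4
  0  1  1  2  2  3  3  4  5  5  5
  0  1  1  2  3  4  4  5  6  6  6
  0  1  1  2  3  4  5  6  7  7  7
  0  1  1  2  3  4  5  6  7  8  8
  0  1  1  2  3  4  5  6  7  8  9
  1  2  2  3  4  5  6  7  8  9  10
  1  2  3  4  5  6  7  8  9  10  11

giving w = (6, 4, 9, 2, 8, 5, 7, 10, 11, 1, 3) via Δ²R.

|D(w)|=27, |Ess(w)|=8:

[(1, 5, 0), (3, 3, 0), (3, 5, 1), (3, 8, 2), (5, 5, 2), (5, 7, 3), (9, 1, 0), (9, 3, 1)]


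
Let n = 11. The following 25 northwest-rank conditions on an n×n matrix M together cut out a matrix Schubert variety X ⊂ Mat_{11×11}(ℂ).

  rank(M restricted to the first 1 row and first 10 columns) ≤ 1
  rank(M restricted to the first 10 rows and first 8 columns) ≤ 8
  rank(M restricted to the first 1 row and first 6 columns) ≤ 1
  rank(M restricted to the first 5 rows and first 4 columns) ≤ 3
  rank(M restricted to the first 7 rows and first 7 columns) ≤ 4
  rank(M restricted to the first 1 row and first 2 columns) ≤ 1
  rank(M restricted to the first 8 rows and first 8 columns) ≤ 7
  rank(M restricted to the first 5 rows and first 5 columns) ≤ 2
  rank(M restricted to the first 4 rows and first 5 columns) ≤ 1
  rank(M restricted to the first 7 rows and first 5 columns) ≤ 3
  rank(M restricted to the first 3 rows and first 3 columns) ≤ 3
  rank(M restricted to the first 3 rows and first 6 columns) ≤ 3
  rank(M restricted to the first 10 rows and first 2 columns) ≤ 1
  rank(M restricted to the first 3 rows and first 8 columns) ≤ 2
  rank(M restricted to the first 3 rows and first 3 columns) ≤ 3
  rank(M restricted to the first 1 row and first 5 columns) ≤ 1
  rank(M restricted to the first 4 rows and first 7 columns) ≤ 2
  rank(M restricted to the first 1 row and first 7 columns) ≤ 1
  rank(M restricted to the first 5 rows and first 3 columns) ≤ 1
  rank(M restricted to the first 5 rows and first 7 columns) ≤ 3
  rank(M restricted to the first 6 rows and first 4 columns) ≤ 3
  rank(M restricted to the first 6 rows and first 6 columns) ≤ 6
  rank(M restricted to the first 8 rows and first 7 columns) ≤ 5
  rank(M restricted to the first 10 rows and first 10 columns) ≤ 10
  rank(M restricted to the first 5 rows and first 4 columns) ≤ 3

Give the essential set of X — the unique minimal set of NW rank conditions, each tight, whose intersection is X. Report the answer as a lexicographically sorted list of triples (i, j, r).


Rank table r_w(11×11) implied by the 25 constraints:

  1  1  1  1  1  1  1  1  1  1  1
  1  1  1  1  1  2  2  2  2  2  2
  1  1  1  1  1  2  2  2  3  3  3
  1  1  1  1  1  2  2  3  4  4  4
  1  1  1  2  2  3  3  4  5  5  5
  1  1  2  3  3  4  4  5  6  6  6
  1  1  2  3  3  4  4  5  6  7  7
  1  1  2  3  4  5  5  6  7  8  8
  1  1  2  3  4  5  6  7  8  9  9
  1  1  2  3  4  5  6  7  8  9  10
  1  2  3  4  5  6  7  8  9  10  11

reading off 1-entries of Δ²R: w = (1, 6, 9, 8, 4, 3, 10, 5, 7, 11, 2).

|D(w)|=24, |Ess(w)|=7:

[(3, 8, 2), (4, 5, 1), (4, 7, 2), (5, 3, 1), (7, 5, 3), (7, 7, 4), (10, 2, 1)]


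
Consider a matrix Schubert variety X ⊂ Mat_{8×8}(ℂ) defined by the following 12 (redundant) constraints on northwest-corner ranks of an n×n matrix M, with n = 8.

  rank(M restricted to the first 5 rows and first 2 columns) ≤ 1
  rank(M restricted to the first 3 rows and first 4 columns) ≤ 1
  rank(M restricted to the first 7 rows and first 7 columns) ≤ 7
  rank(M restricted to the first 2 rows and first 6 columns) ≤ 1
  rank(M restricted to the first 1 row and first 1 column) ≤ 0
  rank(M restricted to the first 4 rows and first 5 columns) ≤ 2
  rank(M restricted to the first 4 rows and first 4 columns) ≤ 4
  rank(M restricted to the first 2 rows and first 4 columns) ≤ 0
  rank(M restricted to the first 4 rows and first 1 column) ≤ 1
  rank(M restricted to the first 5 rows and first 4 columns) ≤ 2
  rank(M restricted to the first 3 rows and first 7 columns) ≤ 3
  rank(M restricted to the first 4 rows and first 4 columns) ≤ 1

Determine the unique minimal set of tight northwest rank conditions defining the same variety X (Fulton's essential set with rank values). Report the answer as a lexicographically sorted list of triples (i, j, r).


Reconstructing r_w from the 12 given conditions:

  0, 0, 0, 0, 1, 1, 1, 1
  0, 0, 0, 0, 1, 1, 2, 2
  1, 1, 1, 1, 2, 2, 3, 3
  1, 1, 1, 1, 2, 3, 4, 4
  1, 1, 2, 2, 3, 4, 5, 5
  1, 2, 3, 3, 4, 5, 6, 6
  1, 2, 3, 4, 5, 6, 7, 7
  1, 2, 3, 4, 5, 6, 7, 8

hence w(1..8) = (5, 7, 1, 6, 3, 2, 4, 8).

ℓ(w)=13; the 4 essential cells (i,j,r):

[(2, 4, 0), (2, 6, 1), (4, 4, 1), (5, 2, 1)]


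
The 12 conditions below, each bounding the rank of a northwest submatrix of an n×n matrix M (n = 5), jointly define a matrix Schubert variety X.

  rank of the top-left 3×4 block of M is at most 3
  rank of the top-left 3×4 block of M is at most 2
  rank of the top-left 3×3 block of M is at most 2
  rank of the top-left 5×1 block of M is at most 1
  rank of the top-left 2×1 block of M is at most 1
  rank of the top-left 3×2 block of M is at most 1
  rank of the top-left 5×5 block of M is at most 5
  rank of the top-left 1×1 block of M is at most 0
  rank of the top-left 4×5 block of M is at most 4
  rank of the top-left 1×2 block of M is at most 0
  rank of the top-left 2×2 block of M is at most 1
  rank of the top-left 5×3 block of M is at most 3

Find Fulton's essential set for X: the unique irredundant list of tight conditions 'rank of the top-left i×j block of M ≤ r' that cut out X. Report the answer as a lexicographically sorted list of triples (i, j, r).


Computing R[i][j] = min implied NW-rank bound (n=5, 12 conditions):

  row 1: 0, 0, 1, 1, 1
  row 2: 1, 1, 2, 2, 2
  row 3: 1, 1, 2, 2, 3
  row 4: 1, 2, 3, 3, 4
  row 5: 1, 2, 3, 4, 5

second differences of R give the permutation w = (3, 1, 5, 2, 4).

D(w) has 4 cells with 3 SE-corners; essential set:

[(1, 2, 0), (3, 2, 1), (3, 4, 2)]


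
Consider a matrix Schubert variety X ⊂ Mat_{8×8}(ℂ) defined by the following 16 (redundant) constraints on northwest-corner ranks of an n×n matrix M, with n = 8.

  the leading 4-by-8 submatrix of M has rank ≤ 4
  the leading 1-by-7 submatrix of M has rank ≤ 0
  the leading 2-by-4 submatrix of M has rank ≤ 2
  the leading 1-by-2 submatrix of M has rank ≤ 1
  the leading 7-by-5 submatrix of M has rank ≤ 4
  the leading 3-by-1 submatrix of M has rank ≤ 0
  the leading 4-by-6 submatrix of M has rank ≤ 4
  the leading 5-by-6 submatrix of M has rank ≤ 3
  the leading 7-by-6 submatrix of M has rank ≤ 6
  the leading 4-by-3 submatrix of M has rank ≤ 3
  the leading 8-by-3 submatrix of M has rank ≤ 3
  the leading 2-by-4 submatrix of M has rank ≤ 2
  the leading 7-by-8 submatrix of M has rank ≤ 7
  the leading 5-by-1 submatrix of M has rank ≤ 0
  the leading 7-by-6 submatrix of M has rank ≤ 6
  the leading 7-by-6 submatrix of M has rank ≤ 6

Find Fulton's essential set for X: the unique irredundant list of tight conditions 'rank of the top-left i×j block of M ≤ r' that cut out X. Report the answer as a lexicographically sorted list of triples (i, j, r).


Computing R[i][j] = min implied NW-rank bound (n=8, 16 conditions):

  i=1: 0 | 0 | 0 | 0 | 0 | 0 | 0 | 1
  i=2: 0 | 1 | 1 | 1 | 1 | 1 | 1 | 2
  i=3: 0 | 1 | 2 | 2 | 2 | 2 | 2 | 3
  i=4: 0 | 1 | 2 | 3 | 3 | 3 | 3 | 4
  i=5: 0 | 1 | 2 | 3 | 3 | 3 | 4 | 5
  i=6: 1 | 2 | 3 | 4 | 4 | 4 | 5 | 6
  i=7: 1 | 2 | 3 | 4 | 4 | 5 | 6 | 7
  i=8: 1 | 2 | 3 | 4 | 5 | 6 | 7 | 8

hence w(1..8) = (8, 2, 3, 4, 7, 1, 6, 5).

D(w) has 14 cells with 4 SE-corners; essential set:

[(1, 7, 0), (5, 1, 0), (5, 6, 3), (7, 5, 4)]


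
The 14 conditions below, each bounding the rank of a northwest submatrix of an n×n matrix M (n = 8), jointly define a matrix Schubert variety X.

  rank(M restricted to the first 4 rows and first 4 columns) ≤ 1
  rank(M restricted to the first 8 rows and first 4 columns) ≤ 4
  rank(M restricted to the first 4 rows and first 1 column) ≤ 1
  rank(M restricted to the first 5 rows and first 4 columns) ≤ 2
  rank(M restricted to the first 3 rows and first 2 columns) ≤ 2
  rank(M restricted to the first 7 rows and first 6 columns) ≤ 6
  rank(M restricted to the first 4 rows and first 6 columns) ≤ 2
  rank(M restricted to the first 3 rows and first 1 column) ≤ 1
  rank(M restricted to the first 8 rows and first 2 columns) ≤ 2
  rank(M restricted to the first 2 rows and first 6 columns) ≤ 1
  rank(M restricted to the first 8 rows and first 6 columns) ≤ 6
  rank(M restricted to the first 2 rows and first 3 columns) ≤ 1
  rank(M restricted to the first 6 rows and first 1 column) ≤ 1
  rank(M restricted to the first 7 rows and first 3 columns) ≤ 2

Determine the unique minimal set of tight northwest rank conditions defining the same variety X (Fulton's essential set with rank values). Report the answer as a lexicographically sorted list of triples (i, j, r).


Rank table r_w(8×8) implied by the 14 constraints:

  R[1]: 1, 1, 1, 1, 1, 1, 1, 1
  R[2]: 1, 1, 1, 1, 1, 1, 2, 2
  R[3]: 1, 1, 1, 1, 2, 2, 3, 3
  R[4]: 1, 1, 1, 1, 2, 2, 3, 4
  R[5]: 1, 2, 2, 2, 3, 3, 4, 5
  R[6]: 1, 2, 2, 3, 4, 4, 5, 6
  R[7]: 1, 2, 2, 3, 4, 5, 6, 7
  R[8]: 1, 2, 3, 4, 5, 6, 7, 8

reading off 1-entries of Δ²R: w = (1, 7, 5, 8, 2, 4, 6, 3).

ℓ(w)=14; the 4 essential cells (i,j,r):

[(2, 6, 1), (4, 4, 1), (4, 6, 2), (7, 3, 2)]


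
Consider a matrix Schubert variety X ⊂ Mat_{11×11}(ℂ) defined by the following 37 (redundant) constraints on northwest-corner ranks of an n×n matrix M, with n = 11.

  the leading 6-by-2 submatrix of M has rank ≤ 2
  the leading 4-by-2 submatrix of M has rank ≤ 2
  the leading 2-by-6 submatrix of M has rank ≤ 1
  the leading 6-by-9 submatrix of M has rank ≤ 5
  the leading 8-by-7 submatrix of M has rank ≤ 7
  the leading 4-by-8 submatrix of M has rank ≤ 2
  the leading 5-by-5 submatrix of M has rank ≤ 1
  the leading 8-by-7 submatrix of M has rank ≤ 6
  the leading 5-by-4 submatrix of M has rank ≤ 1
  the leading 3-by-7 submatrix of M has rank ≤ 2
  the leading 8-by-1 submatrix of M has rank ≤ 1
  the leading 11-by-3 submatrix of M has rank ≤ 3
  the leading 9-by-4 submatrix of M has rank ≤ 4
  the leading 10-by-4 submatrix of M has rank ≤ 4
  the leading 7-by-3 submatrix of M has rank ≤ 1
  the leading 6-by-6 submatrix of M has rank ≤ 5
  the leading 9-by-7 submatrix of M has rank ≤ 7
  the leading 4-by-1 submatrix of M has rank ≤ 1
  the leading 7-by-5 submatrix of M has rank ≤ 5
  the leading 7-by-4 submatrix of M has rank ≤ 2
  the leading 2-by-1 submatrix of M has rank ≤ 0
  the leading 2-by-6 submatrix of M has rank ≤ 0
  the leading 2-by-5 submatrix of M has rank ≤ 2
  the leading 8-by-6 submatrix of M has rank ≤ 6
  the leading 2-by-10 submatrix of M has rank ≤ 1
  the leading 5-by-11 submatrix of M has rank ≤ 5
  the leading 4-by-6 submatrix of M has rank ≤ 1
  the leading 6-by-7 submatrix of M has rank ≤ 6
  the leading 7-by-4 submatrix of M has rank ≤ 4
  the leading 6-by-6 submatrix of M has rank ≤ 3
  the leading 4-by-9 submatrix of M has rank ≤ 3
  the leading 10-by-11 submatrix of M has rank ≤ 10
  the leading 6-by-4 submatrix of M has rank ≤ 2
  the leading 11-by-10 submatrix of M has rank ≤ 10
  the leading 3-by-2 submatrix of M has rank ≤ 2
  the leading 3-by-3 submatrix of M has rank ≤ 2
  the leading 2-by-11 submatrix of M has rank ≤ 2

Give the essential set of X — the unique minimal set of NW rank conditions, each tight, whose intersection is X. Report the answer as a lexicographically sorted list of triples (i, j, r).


Computing R[i][j] = min implied NW-rank bound (n=11, 37 conditions):

  0  0  0  0  0  0  1  1  1  1  1
  0  0  0  0  0  0  1  1  1  1  2
  1  1  1  1  1  1  2  2  2  2  3
  1  1  1  1  1  1  2  2  3  3  4
  1  1  1  1  1  2  3  3  4  4  5
  1  1  1  2  2  3  4  4  5  5  6
  1  1  1  2  3  4  5  5  6  6  7
  1  2  2  3  4  5  6  6  7  7  8
  1  2  3  4  5  6  7  7  8  8  9
  1  2  3  4  5  6  7  8  9  9  10
  1  2  3  4  5  6  7  8  9  10  11

the unique w with this rank table is (7, 11, 1, 9, 6, 4, 5, 2, 3, 8, 10).

D(w) has 29 cells with 6 SE-corners; essential set:

[(2, 6, 0), (2, 10, 1), (4, 6, 1), (4, 8, 2), (5, 5, 1), (7, 3, 1)]


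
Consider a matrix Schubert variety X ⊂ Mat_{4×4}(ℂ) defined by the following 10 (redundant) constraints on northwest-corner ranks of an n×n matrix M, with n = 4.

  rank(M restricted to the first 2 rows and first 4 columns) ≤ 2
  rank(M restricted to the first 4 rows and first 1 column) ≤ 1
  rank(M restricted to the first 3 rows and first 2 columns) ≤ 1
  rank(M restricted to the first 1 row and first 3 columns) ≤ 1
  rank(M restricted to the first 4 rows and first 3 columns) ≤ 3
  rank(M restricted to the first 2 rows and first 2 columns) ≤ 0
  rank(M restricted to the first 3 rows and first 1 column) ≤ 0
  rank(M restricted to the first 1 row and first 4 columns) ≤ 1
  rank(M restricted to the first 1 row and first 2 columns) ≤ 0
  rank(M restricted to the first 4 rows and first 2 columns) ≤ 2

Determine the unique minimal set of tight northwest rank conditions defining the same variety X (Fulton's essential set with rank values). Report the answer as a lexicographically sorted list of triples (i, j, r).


Rank table r_w(4×4) implied by the 10 constraints:

  0, 0, 1, 1
  0, 0, 1, 2
  0, 1, 2, 3
  1, 2, 3, 4

the unique w with this rank table is (3, 4, 2, 1).

D(w) has 5 cells with 2 SE-corners; essential set:

[(2, 2, 0), (3, 1, 0)]


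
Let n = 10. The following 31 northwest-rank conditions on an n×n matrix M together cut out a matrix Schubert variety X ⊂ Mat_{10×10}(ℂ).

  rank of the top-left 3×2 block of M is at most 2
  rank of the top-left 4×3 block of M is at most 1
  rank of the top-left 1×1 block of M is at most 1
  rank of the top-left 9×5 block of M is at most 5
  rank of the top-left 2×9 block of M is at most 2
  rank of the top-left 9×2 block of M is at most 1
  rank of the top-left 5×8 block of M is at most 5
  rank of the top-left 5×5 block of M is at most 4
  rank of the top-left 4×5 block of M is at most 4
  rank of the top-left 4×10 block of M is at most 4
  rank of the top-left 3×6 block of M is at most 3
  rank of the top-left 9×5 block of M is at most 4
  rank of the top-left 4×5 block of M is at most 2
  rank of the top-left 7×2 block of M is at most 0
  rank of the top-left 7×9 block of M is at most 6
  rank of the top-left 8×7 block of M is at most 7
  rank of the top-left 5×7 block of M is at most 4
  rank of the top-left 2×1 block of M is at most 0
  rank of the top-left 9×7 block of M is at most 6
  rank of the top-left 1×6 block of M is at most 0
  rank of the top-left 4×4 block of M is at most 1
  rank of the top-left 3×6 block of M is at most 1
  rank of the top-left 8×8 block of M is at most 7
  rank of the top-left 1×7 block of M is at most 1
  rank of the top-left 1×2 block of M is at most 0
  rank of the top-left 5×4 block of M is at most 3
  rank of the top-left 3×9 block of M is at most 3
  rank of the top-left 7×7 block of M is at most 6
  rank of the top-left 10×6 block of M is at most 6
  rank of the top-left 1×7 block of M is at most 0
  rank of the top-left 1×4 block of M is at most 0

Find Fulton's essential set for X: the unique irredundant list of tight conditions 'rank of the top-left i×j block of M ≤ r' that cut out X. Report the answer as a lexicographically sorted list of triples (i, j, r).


Recovering R(i,j) via the rank-extension bound from the 31 conditions:

  row 1: 0  0  0  0  0  0  0  1  1  1
  row 2: 0  0  1  1  1  1  1  2  2  2
  row 3: 0  0  1  1  1  1  2  3  3  3
  row 4: 0  0  1  1  2  2  3  4  4  4
  row 5: 0  0  1  2  3  3  4  5  5  5
  row 6: 0  0  1  2  3  4  5  6  6  6
  row 7: 0  0  1  2  3  4  5  6  6  7
  row 8: 1  1  2  3  4  5  6  7  7  8
  row 9: 1  1  2  3  4  5  6  7  8  9
  row 10: 1  2  3  4  5  6  7  8  9  10

giving w = (8, 3, 7, 5, 4, 6, 10, 1, 9, 2) via Δ²R.

ℓ(w)=25; the 6 essential cells (i,j,r):

[(1, 7, 0), (3, 6, 1), (4, 4, 1), (7, 2, 0), (7, 9, 6), (9, 2, 1)]


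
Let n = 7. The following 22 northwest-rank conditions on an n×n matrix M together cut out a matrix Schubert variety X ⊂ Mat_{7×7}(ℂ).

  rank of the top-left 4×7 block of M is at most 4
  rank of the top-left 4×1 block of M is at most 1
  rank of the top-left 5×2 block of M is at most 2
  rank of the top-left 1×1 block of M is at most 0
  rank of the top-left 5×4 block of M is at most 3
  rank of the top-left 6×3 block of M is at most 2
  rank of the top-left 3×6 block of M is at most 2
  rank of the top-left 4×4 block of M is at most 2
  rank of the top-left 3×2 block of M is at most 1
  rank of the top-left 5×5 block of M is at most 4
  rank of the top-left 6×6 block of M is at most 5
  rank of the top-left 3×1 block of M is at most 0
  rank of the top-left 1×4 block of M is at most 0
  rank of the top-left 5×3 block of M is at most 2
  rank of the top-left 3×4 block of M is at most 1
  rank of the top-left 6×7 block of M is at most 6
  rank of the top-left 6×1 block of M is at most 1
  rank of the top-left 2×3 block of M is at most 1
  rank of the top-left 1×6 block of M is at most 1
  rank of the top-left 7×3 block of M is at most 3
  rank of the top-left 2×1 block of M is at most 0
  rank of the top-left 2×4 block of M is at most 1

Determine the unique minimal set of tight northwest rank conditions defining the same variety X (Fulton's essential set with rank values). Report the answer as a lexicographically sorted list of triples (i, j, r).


Computing R[i][j] = min implied NW-rank bound (n=7, 22 conditions):

  R[1]: 0, 0, 0, 0, 1, 1, 1
  R[2]: 0, 1, 1, 1, 2, 2, 2
  R[3]: 0, 1, 1, 1, 2, 2, 3
  R[4]: 1, 2, 2, 2, 3, 3, 4
  R[5]: 1, 2, 2, 3, 4, 4, 5
  R[6]: 1, 2, 2, 3, 4, 5, 6
  R[7]: 1, 2, 3, 4, 5, 6, 7

second differences of R give the permutation w = (5, 2, 7, 1, 4, 6, 3).

D(w) has 11 cells with 5 SE-corners; essential set:

[(1, 4, 0), (3, 1, 0), (3, 4, 1), (3, 6, 2), (6, 3, 2)]


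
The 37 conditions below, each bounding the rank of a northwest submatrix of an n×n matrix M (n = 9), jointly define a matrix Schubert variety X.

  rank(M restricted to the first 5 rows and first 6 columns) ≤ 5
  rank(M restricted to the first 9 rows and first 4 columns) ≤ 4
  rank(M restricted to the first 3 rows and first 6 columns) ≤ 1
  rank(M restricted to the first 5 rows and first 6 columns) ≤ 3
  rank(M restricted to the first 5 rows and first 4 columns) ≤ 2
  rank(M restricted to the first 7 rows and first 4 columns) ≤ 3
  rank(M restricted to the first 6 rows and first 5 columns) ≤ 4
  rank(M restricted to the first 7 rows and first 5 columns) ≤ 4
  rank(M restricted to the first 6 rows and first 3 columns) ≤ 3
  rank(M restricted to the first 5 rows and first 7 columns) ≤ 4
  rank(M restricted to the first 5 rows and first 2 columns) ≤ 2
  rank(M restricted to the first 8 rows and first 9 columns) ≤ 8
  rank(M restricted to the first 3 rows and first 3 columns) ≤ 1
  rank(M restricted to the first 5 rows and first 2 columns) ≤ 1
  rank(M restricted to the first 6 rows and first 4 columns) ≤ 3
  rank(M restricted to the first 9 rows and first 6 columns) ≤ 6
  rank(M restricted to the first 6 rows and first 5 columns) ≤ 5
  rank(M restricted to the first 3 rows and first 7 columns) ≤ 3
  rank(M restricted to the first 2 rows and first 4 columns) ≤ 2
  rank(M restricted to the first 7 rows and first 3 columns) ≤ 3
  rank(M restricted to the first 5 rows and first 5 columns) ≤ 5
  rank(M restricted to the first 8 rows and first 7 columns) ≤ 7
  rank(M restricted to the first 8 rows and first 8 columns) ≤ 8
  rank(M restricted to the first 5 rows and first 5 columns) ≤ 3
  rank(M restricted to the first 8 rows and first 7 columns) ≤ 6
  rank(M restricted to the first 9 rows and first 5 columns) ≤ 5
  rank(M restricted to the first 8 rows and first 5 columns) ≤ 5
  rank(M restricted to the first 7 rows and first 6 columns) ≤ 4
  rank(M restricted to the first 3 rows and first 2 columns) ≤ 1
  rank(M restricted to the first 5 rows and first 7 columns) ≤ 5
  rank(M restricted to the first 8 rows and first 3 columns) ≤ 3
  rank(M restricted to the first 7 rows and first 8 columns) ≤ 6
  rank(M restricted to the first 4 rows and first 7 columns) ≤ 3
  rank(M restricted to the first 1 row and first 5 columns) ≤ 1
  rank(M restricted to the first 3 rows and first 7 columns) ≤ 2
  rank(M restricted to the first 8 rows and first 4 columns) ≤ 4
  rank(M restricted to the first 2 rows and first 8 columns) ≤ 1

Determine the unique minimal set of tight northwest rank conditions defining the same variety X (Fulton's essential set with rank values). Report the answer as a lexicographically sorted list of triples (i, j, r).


Computing R[i][j] = min implied NW-rank bound (n=9, 37 conditions):

  1 1 1 1 1 1 1 1 1
  1 1 1 1 1 1 1 1 2
  1 1 1 1 1 1 2 2 3
  1 1 2 2 2 2 3 3 4
  1 1 2 2 3 3 4 4 5
  1 2 3 3 4 4 5 5 6
  1 2 3 3 4 4 5 6 7
  1 2 3 4 5 5 6 7 8
  1 2 3 4 5 6 7 8 9

reading off 1-entries of Δ²R: w = (1, 9, 7, 3, 5, 2, 8, 4, 6).

D(w) has 17 cells with 6 SE-corners; essential set:

[(2, 8, 1), (3, 6, 1), (5, 2, 1), (5, 4, 2), (7, 4, 3), (7, 6, 4)]


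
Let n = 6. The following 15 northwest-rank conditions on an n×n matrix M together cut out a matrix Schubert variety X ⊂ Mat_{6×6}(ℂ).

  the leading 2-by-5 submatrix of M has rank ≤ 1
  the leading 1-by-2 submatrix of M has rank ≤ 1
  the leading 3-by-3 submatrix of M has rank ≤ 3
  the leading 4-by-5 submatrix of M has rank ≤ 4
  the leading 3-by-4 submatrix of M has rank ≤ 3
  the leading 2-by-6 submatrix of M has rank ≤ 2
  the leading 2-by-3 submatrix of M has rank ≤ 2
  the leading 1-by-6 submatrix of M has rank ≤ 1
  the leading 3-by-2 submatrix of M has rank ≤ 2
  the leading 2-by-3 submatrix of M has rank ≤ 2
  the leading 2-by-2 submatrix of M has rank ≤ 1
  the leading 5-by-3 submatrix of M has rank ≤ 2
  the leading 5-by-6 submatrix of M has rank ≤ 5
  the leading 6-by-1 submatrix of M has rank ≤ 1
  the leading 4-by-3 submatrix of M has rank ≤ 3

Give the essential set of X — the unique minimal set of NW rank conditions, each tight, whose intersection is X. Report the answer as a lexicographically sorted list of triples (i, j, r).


Reconstructing r_w from the 15 given conditions:

  i=1: 1  1  1  1  1  1
  i=2: 1  1  1  1  1  2
  i=3: 1  2  2  2  2  3
  i=4: 1  2  2  3  3  4
  i=5: 1  2  2  3  4  5
  i=6: 1  2  3  4  5  6

so w = (1, 6, 2, 4, 5, 3).

D(w) has 6 cells with 2 SE-corners; essential set:

[(2, 5, 1), (5, 3, 2)]


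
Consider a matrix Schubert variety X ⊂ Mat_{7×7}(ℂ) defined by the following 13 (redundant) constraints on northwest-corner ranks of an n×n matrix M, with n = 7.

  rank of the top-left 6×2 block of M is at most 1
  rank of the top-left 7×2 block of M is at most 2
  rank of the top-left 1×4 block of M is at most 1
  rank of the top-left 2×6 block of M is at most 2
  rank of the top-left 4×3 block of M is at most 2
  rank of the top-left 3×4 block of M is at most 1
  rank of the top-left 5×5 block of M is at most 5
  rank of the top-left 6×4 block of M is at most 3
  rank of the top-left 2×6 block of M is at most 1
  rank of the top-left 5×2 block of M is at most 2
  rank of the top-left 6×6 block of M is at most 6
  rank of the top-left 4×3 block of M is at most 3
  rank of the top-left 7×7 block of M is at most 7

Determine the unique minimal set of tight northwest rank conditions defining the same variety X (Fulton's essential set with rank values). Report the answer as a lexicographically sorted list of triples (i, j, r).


The tightest implied rank at each (i,j), from the 13 conditions:

  R[1]: 1, 1, 1, 1, 1, 1, 1
  R[2]: 1, 1, 1, 1, 1, 1, 2
  R[3]: 1, 1, 1, 1, 2, 2, 3
  R[4]: 1, 1, 2, 2, 3, 3, 4
  R[5]: 1, 1, 2, 3, 4, 4, 5
  R[6]: 1, 1, 2, 3, 4, 5, 6
  R[7]: 1, 2, 3, 4, 5, 6, 7

hence w(1..7) = (1, 7, 5, 3, 4, 6, 2).

D(w) has 11 cells with 3 SE-corners; essential set:

[(2, 6, 1), (3, 4, 1), (6, 2, 1)]


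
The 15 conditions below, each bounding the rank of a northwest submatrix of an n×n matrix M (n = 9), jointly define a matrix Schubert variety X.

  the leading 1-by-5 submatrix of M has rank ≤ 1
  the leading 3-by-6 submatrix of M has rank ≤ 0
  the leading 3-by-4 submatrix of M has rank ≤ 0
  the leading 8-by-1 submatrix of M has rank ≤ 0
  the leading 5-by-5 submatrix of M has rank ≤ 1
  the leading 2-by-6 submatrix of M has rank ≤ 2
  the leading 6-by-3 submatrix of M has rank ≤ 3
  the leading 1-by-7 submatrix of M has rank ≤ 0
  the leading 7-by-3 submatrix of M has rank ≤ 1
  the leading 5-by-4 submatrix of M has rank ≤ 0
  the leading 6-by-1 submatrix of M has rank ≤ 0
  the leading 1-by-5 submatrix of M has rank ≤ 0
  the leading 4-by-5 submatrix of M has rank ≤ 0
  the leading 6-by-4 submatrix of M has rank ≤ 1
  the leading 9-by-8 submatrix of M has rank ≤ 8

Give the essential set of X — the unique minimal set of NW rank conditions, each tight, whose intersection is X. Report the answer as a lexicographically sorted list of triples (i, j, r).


Recovering R(i,j) via the rank-extension bound from the 15 conditions:

  row 1: 0 | 0 | 0 | 0 | 0 | 0 | 0 | 1 | 1
  row 2: 0 | 0 | 0 | 0 | 0 | 0 | 1 | 2 | 2
  row 3: 0 | 0 | 0 | 0 | 0 | 0 | 1 | 2 | 3
  row 4: 0 | 0 | 0 | 0 | 0 | 1 | 2 | 3 | 4
  row 5: 0 | 0 | 0 | 0 | 1 | 2 | 3 | 4 | 5
  row 6: 0 | 1 | 1 | 1 | 2 | 3 | 4 | 5 | 6
  row 7: 0 | 1 | 1 | 2 | 3 | 4 | 5 | 6 | 7
  row 8: 0 | 1 | 2 | 3 | 4 | 5 | 6 | 7 | 8
  row 9: 1 | 2 | 3 | 4 | 5 | 6 | 7 | 8 | 9

reading off 1-entries of Δ²R: w = (8, 7, 9, 6, 5, 2, 4, 3, 1).

|D(w)|=32, |Ess(w)|=6:

[(1, 7, 0), (3, 6, 0), (4, 5, 0), (5, 4, 0), (7, 3, 1), (8, 1, 0)]


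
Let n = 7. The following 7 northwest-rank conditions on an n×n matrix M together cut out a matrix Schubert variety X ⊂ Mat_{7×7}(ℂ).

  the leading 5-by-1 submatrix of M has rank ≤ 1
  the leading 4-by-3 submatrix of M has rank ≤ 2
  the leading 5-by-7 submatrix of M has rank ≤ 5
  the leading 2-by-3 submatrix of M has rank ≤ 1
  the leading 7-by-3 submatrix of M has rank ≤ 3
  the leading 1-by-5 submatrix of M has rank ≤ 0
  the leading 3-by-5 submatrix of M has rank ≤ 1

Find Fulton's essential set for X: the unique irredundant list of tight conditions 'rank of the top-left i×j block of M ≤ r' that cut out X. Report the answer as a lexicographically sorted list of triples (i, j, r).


The tightest implied rank at each (i,j), from the 7 conditions:

  i=1: 0  0  0  0  0  1  1
  i=2: 1  1  1  1  1  2  2
  i=3: 1  1  1  1  1  2  3
  i=4: 1  2  2  2  2  3  4
  i=5: 1  2  3  3  3  4  5
  i=6: 1  2  3  4  4  5  6
  i=7: 1  2  3  4  5  6  7

giving w = (6, 1, 7, 2, 3, 4, 5) via Δ²R.

|D(w)|=9, |Ess(w)|=2:

[(1, 5, 0), (3, 5, 1)]


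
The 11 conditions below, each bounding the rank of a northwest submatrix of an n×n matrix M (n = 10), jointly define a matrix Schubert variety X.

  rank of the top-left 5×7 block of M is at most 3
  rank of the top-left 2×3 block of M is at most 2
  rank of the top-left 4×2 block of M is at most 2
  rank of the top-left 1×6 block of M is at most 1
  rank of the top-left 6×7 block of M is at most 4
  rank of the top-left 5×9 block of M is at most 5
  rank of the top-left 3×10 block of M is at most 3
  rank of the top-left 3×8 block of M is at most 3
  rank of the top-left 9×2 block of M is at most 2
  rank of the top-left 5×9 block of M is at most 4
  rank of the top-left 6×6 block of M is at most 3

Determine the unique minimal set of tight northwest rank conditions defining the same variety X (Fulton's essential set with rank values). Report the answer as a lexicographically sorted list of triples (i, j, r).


Recovering R(i,j) via the rank-extension bound from the 11 conditions:

  R[1]: 1 | 1 | 1 | 1 | 1 | 1 | 1 | 1 | 1 | 1
  R[2]: 1 | 2 | 2 | 2 | 2 | 2 | 2 | 2 | 2 | 2
  R[3]: 1 | 2 | 3 | 3 | 3 | 3 | 3 | 3 | 3 | 3
  R[4]: 1 | 2 | 3 | 3 | 3 | 3 | 3 | 4 | 4 | 4
  R[5]: 1 | 2 | 3 | 3 | 3 | 3 | 3 | 4 | 4 | 5
  R[6]: 1 | 2 | 3 | 3 | 3 | 3 | 4 | 5 | 5 | 6
  R[7]: 1 | 2 | 3 | 4 | 4 | 4 | 5 | 6 | 6 | 7
  R[8]: 1 | 2 | 3 | 4 | 5 | 5 | 6 | 7 | 7 | 8
  R[9]: 1 | 2 | 3 | 4 | 5 | 6 | 7 | 8 | 8 | 9
  R[10]: 1 | 2 | 3 | 4 | 5 | 6 | 7 | 8 | 9 | 10

the unique w with this rank table is (1, 2, 3, 8, 10, 7, 4, 5, 6, 9).

|D(w)|=12, |Ess(w)|=3:

[(5, 7, 3), (5, 9, 4), (6, 6, 3)]


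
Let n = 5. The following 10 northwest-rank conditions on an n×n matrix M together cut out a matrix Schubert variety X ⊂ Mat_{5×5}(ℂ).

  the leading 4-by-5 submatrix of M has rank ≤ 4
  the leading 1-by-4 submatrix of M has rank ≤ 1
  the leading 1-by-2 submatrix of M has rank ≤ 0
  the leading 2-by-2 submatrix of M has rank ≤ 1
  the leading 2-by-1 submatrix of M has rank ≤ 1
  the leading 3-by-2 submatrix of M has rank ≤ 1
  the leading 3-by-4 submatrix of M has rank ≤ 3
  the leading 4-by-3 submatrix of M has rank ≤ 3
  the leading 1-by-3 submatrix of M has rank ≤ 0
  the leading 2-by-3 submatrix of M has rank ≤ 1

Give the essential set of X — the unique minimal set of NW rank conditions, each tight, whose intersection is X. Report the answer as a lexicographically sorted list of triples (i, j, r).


Rank table r_w(5×5) implied by the 10 constraints:

  R[1]: 0 | 0 | 0 | 1 | 1
  R[2]: 1 | 1 | 1 | 2 | 2
  R[3]: 1 | 1 | 2 | 3 | 3
  R[4]: 1 | 2 | 3 | 4 | 4
  R[5]: 1 | 2 | 3 | 4 | 5

second differences of R give the permutation w = (4, 1, 3, 2, 5).

Fulton essential set (2 of the 4 Rothe cells):

[(1, 3, 0), (3, 2, 1)]


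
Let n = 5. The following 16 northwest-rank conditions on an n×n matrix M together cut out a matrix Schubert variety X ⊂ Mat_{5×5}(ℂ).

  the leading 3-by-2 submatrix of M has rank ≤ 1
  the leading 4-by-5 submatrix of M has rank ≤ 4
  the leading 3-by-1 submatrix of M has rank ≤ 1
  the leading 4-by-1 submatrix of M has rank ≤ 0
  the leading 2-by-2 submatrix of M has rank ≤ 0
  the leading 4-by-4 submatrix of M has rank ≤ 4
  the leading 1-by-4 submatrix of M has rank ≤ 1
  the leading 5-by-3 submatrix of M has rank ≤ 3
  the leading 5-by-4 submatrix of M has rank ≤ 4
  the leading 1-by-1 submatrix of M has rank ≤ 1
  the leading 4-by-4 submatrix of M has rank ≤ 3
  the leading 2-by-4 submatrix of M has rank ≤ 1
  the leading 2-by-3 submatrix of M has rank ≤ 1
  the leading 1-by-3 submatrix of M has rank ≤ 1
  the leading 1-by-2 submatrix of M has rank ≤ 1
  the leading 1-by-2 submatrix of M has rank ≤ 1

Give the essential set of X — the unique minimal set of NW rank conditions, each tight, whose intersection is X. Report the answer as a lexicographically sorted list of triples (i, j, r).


Reconstructing r_w from the 16 given conditions:

  row 1: 0  0  1  1  1
  row 2: 0  0  1  1  2
  row 3: 0  1  2  2  3
  row 4: 0  1  2  3  4
  row 5: 1  2  3  4  5

the unique w with this rank table is (3, 5, 2, 4, 1).

Rothe diagram D(w) (7 cells), 3 SE-corners (essential conditions):

[(2, 2, 0), (2, 4, 1), (4, 1, 0)]


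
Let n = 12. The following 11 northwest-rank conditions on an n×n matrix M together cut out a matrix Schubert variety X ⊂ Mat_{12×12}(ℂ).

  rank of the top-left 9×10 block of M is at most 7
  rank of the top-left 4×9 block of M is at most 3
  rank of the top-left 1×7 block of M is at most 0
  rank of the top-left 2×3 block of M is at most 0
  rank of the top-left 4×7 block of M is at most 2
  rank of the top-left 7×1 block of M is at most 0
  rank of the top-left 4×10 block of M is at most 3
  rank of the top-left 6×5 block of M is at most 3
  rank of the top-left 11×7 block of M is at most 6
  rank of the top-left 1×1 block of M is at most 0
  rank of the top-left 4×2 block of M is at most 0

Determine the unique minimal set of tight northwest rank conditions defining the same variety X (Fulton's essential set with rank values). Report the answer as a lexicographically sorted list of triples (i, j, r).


Reconstructing r_w from the 11 given conditions:

  row 1: 0  0  0  0  0  0  0  1  1  1  1  1
  row 2: 0  0  0  1  1  1  1  2  2  2  2  2
  row 3: 0  0  1  2  2  2  2  3  3  3  3  3
  row 4: 0  0  1  2  2  2  2  3  3  3  4  4
  row 5: 0  1  2  3  3  3  3  4  4  4  5  5
  row 6: 0  1  2  3  3  4  4  5  5  5  6  6
  row 7: 0  1  2  3  4  5  5  6  6  6  7  7
  row 8: 1  2  3  4  5  6  6  7  7  7  8  8
  row 9: 1  2  3  4  5  6  6  7  7  7  8  9
  row 10: 1  2  3  4  5  6  6  7  8  8  9  10
  row 11: 1  2  3  4  5  6  6  7  8  9  10  11
  row 12: 1  2  3  4  5  6  7  8  9  10  11  12

so w = (8, 4, 3, 11, 2, 6, 5, 1, 12, 9, 10, 7).

ℓ(w)=28; the 9 essential cells (i,j,r):

[(1, 7, 0), (2, 3, 0), (4, 2, 0), (4, 7, 2), (4, 10, 3), (6, 5, 3), (7, 1, 0), (9, 10, 7), (11, 7, 6)]


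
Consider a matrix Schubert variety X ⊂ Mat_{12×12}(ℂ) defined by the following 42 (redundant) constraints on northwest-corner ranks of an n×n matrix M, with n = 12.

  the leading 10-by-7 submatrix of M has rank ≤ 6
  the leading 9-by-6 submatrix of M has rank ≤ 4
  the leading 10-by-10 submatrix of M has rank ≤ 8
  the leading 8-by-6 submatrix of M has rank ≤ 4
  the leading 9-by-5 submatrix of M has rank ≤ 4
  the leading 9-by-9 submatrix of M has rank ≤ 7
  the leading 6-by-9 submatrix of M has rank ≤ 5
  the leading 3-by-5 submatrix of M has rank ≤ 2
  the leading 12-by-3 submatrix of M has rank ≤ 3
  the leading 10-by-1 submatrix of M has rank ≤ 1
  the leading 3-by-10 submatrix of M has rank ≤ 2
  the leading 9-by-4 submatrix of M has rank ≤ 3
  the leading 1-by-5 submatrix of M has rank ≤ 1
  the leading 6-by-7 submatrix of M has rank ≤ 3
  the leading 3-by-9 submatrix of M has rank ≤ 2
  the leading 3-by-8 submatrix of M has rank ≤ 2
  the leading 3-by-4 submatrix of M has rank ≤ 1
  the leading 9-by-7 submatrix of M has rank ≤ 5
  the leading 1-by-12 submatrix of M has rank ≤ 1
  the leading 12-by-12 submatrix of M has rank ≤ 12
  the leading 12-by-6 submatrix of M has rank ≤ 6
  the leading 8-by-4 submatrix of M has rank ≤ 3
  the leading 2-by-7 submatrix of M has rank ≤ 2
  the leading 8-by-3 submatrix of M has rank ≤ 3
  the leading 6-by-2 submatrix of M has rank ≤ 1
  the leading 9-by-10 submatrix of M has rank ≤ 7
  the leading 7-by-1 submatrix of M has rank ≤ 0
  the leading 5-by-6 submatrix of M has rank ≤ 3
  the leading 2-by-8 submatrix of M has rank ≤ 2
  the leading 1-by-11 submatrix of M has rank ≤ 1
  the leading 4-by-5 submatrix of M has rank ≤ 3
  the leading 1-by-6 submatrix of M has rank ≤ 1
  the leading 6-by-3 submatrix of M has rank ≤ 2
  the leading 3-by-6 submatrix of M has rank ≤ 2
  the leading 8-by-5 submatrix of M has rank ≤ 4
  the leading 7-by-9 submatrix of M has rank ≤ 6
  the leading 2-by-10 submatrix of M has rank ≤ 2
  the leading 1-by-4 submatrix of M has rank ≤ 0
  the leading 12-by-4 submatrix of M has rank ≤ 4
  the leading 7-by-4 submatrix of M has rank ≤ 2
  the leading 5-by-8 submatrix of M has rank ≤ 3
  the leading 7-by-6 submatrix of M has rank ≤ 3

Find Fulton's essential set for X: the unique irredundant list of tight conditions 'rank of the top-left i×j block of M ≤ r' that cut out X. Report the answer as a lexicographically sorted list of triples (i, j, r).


Recovering R(i,j) via the rank-extension bound from the 42 conditions:

  row 1: 0, 0, 0, 0, 1, 1, 1, 1, 1, 1, 1, 1
  row 2: 0, 1, 1, 1, 2, 2, 2, 2, 2, 2, 2, 2
  row 3: 0, 1, 1, 1, 2, 2, 2, 2, 2, 2, 3, 3
  row 4: 0, 1, 2, 2, 3, 3, 3, 3, 3, 3, 4, 4
  row 5: 0, 1, 2, 2, 3, 3, 3, 3, 4, 4, 5, 5
  row 6: 0, 1, 2, 2, 3, 3, 3, 4, 5, 5, 6, 6
  row 7: 0, 1, 2, 2, 3, 3, 4, 5, 6, 6, 7, 7
  row 8: 1, 2, 3, 3, 4, 4, 5, 6, 7, 7, 8, 8
  row 9: 1, 2, 3, 3, 4, 4, 5, 6, 7, 7, 8, 9
  row 10: 1, 2, 3, 4, 5, 5, 6, 7, 8, 8, 9, 10
  row 11: 1, 2, 3, 4, 5, 6, 7, 8, 9, 9, 10, 11
  row 12: 1, 2, 3, 4, 5, 6, 7, 8, 9, 10, 11, 12

hence w(1..12) = (5, 2, 11, 3, 9, 8, 7, 1, 12, 4, 6, 10).

11 SE-corners of the 29-cell Rothe diagram give Ess(w):

[(1, 4, 0), (3, 4, 1), (3, 10, 2), (5, 8, 3), (6, 7, 3), (7, 1, 0), (7, 4, 2), (7, 6, 3), (9, 4, 3), (9, 6, 4), (9, 10, 7)]


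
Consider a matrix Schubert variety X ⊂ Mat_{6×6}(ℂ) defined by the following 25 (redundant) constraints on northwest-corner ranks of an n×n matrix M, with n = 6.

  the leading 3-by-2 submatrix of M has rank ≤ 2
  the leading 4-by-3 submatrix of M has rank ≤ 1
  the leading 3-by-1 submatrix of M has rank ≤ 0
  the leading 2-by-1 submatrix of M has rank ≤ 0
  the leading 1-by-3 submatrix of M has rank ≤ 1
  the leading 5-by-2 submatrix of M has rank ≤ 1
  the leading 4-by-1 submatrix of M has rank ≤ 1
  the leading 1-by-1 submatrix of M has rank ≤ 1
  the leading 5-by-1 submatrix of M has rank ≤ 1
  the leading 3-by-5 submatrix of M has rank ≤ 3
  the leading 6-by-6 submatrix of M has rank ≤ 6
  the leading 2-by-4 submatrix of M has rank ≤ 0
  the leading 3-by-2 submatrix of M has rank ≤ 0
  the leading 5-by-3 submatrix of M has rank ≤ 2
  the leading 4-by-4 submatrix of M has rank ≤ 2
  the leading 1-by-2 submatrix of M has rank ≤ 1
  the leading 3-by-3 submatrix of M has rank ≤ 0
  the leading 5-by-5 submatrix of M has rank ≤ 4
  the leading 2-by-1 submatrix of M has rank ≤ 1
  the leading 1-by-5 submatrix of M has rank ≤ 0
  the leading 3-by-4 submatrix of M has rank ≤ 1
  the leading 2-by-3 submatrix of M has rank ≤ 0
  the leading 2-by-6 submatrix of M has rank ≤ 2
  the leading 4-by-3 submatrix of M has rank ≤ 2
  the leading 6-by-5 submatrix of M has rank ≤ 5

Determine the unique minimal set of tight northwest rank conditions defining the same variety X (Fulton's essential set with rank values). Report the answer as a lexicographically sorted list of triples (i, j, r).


Recovering R(i,j) via the rank-extension bound from the 25 conditions:

  i=1: 0  0  0  0  0  1
  i=2: 0  0  0  0  1  2
  i=3: 0  0  0  1  2  3
  i=4: 1  1  1  2  3  4
  i=5: 1  1  2  3  4  5
  i=6: 1  2  3  4  5  6

reading off 1-entries of Δ²R: w = (6, 5, 4, 1, 3, 2).

4 SE-corners of the 13-cell Rothe diagram give Ess(w):

[(1, 5, 0), (2, 4, 0), (3, 3, 0), (5, 2, 1)]


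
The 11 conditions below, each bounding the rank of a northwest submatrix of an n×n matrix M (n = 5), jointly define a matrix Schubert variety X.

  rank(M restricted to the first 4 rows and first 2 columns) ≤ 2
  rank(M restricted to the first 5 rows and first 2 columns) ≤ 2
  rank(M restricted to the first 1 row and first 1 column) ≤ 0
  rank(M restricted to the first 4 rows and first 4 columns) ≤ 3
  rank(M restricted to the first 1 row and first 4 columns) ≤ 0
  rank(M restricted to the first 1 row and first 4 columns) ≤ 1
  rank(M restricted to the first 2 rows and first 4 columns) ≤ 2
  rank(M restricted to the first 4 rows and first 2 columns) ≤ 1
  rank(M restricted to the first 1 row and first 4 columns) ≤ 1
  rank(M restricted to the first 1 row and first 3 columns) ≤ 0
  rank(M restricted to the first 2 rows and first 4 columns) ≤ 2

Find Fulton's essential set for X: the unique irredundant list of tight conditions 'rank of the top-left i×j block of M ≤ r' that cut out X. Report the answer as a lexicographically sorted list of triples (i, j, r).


Rank table r_w(5×5) implied by the 11 constraints:

  R[1]: 0, 0, 0, 0, 1
  R[2]: 1, 1, 1, 1, 2
  R[3]: 1, 1, 2, 2, 3
  R[4]: 1, 1, 2, 3, 4
  R[5]: 1, 2, 3, 4, 5

second differences of R give the permutation w = (5, 1, 3, 4, 2).

2 SE-corners of the 6-cell Rothe diagram give Ess(w):

[(1, 4, 0), (4, 2, 1)]
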